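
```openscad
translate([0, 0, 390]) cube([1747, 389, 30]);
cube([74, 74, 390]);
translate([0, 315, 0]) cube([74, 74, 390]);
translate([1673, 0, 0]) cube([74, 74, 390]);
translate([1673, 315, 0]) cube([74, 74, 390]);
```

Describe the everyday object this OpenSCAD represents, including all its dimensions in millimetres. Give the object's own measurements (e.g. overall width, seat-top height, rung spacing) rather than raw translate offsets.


A bench: a 1747×389 mm seat slab, 30 mm thick, top at z = 420 mm, on four 74×74 mm square legs flush with the seat corners and standing on z = 0.


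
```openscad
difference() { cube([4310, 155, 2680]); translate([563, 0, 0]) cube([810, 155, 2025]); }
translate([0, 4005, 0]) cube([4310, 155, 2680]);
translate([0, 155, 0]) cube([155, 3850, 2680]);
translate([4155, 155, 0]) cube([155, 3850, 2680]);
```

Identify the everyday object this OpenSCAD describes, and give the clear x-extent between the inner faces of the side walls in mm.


A single room. The interior width is 4000 mm.

Four walls enclosing a rectangle with a door in the front wall — a room. Outside width 4310 minus two 155 mm walls gives 4000 mm.


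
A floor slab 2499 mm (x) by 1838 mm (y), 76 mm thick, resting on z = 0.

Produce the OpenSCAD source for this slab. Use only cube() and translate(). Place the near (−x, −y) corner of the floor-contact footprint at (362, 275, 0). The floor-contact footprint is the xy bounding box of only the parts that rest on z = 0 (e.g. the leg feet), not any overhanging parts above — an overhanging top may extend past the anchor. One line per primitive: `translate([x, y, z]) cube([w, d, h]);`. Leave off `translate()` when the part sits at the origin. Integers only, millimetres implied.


translate([362, 275, 0]) cube([2499, 1838, 76]);


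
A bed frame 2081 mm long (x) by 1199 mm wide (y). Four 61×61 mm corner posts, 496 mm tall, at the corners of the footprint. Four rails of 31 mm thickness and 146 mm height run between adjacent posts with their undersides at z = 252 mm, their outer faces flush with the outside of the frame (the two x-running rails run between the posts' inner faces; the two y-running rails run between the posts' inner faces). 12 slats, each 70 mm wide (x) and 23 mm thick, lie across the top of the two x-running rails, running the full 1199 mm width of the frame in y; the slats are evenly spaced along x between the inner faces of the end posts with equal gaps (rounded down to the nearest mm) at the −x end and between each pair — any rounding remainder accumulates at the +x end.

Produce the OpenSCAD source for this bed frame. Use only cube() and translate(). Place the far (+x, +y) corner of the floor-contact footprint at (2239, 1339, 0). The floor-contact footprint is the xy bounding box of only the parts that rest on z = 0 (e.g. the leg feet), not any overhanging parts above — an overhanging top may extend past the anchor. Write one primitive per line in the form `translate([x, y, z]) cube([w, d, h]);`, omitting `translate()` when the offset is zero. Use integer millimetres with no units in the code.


translate([158, 140, 0]) cube([61, 61, 496]);
translate([158, 1278, 0]) cube([61, 61, 496]);
translate([2178, 140, 0]) cube([61, 61, 496]);
translate([2178, 1278, 0]) cube([61, 61, 496]);
translate([219, 140, 252]) cube([1959, 31, 146]);
translate([219, 1308, 252]) cube([1959, 31, 146]);
translate([158, 201, 252]) cube([31, 1077, 146]);
translate([2208, 201, 252]) cube([31, 1077, 146]);
translate([305, 140, 398]) cube([70, 1199, 23]);
translate([461, 140, 398]) cube([70, 1199, 23]);
translate([617, 140, 398]) cube([70, 1199, 23]);
translate([773, 140, 398]) cube([70, 1199, 23]);
translate([929, 140, 398]) cube([70, 1199, 23]);
translate([1085, 140, 398]) cube([70, 1199, 23]);
translate([1241, 140, 398]) cube([70, 1199, 23]);
translate([1397, 140, 398]) cube([70, 1199, 23]);
translate([1553, 140, 398]) cube([70, 1199, 23]);
translate([1709, 140, 398]) cube([70, 1199, 23]);
translate([1865, 140, 398]) cube([70, 1199, 23]);
translate([2021, 140, 398]) cube([70, 1199, 23]);


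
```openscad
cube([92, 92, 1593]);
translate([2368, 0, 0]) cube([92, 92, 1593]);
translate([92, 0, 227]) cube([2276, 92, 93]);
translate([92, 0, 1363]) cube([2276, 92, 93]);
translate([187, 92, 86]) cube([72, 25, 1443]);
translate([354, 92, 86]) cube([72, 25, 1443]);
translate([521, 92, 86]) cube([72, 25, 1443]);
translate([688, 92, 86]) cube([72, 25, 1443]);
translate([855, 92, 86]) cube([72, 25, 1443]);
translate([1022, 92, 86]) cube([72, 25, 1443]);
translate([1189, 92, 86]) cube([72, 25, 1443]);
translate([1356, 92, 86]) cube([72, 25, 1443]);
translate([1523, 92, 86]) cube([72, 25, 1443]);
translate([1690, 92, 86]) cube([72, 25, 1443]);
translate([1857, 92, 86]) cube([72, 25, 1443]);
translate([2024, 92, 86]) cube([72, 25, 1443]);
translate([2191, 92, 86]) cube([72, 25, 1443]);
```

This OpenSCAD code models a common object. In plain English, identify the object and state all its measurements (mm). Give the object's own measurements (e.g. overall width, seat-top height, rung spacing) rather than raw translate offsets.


A fence section. Two 92×92 mm posts, 1593 mm tall, stand on the floor with a clear span of 2276 mm between their inner faces. Two horizontal rails of 92×93 mm section span the gap between the posts with their undersides at z = 227 mm and z = 1363 mm, flush with the posts' −y face. 13 pickets, each 72 mm wide, 25 mm thick and 1443 mm tall, are fixed to the +y face of the rails with their bottoms at z = 86 mm, spaced across the span with a 95 mm gap after the −x post and between neighbouring pickets, with 105 mm left before the +x post.


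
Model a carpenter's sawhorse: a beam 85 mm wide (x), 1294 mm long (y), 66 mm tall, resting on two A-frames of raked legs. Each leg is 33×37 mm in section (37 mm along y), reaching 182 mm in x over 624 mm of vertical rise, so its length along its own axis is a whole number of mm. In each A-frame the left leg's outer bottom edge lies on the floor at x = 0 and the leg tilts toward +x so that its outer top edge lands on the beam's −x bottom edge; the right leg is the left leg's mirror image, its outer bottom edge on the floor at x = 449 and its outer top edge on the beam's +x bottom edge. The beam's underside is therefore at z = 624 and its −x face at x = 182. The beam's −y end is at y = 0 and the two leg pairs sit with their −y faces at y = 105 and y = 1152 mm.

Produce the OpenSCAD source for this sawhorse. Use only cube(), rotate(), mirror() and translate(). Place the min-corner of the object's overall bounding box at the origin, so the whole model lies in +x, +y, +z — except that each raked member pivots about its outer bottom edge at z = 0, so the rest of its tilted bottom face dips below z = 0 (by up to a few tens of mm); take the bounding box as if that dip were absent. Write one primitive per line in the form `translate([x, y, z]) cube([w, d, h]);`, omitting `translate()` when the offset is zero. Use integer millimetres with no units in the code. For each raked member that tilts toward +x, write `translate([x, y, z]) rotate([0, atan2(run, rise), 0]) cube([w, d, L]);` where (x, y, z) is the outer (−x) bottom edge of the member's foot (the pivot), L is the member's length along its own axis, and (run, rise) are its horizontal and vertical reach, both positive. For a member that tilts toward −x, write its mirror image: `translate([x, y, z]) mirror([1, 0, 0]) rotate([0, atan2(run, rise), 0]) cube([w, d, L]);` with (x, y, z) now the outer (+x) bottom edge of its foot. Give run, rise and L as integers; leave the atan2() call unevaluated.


translate([182, 0, 624]) cube([85, 1294, 66]);
translate([0, 105, 0]) rotate([0, atan2(182, 624), 0]) cube([33, 37, 650]);
translate([449, 105, 0]) mirror([1, 0, 0]) rotate([0, atan2(182, 624), 0]) cube([33, 37, 650]);
translate([0, 1152, 0]) rotate([0, atan2(182, 624), 0]) cube([33, 37, 650]);
translate([449, 1152, 0]) mirror([1, 0, 0]) rotate([0, atan2(182, 624), 0]) cube([33, 37, 650]);


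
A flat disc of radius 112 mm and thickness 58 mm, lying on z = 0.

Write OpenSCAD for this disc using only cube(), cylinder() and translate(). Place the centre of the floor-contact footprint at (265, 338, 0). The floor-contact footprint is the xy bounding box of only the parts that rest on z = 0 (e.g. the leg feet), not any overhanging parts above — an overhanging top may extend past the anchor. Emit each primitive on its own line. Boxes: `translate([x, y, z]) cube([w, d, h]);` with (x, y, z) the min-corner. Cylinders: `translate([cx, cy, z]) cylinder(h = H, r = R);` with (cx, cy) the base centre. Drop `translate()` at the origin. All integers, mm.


translate([265, 338, 0]) cylinder(h = 58, r = 112);


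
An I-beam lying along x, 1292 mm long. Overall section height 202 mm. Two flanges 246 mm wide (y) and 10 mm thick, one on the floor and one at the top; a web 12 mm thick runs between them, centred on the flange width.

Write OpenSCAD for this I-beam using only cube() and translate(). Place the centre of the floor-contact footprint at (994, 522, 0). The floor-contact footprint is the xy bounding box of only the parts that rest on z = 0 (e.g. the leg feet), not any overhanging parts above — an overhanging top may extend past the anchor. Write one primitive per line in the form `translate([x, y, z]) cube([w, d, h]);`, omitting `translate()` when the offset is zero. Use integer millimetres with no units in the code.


translate([348, 399, 0]) cube([1292, 246, 10]);
translate([348, 516, 10]) cube([1292, 12, 182]);
translate([348, 399, 192]) cube([1292, 246, 10]);


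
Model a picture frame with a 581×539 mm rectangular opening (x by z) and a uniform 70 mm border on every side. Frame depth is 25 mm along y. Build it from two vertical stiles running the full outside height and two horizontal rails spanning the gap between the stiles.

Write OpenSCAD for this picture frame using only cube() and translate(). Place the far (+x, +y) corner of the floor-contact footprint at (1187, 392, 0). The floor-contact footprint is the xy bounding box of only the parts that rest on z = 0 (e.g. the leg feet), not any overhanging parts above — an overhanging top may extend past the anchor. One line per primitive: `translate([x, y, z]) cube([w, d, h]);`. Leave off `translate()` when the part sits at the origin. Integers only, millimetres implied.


translate([466, 367, 0]) cube([70, 25, 679]);
translate([1117, 367, 0]) cube([70, 25, 679]);
translate([536, 367, 0]) cube([581, 25, 70]);
translate([536, 367, 609]) cube([581, 25, 70]);


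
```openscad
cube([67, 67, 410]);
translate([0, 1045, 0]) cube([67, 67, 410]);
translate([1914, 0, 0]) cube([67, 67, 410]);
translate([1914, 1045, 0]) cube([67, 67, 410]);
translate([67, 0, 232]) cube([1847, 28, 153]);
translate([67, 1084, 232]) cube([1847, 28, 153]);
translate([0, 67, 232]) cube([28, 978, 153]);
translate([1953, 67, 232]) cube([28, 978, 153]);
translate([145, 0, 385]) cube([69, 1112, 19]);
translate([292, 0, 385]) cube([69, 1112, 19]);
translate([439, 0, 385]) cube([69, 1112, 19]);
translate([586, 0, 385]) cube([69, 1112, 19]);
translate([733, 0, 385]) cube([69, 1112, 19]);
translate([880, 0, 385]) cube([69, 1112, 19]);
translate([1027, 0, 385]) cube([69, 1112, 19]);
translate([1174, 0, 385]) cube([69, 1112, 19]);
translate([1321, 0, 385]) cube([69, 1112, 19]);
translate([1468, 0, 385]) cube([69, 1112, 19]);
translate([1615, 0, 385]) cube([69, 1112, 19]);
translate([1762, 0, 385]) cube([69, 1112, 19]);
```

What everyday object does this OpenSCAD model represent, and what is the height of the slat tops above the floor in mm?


A bed frame. The slat-top height is 404 mm.

Four posts, four rails, and a row of slats — a bed frame. Slats sit on the rails at z = 232 + 153 = 385; with slat thickness 19, the top is 404 mm.


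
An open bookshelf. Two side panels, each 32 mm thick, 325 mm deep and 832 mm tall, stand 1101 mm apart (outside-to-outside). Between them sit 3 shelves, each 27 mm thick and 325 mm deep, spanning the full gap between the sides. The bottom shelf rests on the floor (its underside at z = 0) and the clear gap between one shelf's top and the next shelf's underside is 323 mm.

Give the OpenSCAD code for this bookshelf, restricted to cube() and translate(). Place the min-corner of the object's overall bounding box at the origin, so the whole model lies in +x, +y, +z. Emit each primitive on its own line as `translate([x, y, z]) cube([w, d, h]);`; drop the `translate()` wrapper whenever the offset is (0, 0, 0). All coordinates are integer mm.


cube([32, 325, 832]);
translate([1069, 0, 0]) cube([32, 325, 832]);
translate([32, 0, 0]) cube([1037, 325, 27]);
translate([32, 0, 350]) cube([1037, 325, 27]);
translate([32, 0, 700]) cube([1037, 325, 27]);


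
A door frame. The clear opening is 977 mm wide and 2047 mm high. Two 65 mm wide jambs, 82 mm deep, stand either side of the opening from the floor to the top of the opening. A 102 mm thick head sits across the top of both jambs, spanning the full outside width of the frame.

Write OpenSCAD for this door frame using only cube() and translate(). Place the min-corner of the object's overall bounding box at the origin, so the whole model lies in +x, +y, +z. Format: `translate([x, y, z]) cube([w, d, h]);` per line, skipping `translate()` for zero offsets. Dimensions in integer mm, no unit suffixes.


cube([65, 82, 2047]);
translate([1042, 0, 0]) cube([65, 82, 2047]);
translate([0, 0, 2047]) cube([1107, 82, 102]);


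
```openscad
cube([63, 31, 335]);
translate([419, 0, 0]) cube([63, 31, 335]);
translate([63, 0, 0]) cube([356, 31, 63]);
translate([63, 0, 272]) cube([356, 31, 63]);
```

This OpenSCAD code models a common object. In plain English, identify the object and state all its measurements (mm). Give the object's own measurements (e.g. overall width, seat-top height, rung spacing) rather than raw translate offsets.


A rectangular picture frame lying in the x–z plane (depth along y). The opening is 356 mm wide (x) by 209 mm tall (z), surrounded by a border 63 mm wide on all four sides. The frame is 31 mm deep and is made of two full-height vertical stiles with two horizontal rails fitted between them.


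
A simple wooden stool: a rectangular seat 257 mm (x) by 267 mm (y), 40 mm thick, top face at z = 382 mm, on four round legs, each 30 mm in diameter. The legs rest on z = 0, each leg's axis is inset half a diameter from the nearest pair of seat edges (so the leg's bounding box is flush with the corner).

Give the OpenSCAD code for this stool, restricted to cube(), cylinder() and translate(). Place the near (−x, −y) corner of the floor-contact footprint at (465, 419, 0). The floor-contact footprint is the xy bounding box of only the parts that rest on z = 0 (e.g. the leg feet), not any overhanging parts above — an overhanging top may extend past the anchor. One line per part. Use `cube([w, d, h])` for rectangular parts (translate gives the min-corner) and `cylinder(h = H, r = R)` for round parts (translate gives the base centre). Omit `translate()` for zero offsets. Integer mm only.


translate([465, 419, 342]) cube([257, 267, 40]);
translate([480, 434, 0]) cylinder(h = 342, r = 15);
translate([707, 434, 0]) cylinder(h = 342, r = 15);
translate([480, 671, 0]) cylinder(h = 342, r = 15);
translate([707, 671, 0]) cylinder(h = 342, r = 15);


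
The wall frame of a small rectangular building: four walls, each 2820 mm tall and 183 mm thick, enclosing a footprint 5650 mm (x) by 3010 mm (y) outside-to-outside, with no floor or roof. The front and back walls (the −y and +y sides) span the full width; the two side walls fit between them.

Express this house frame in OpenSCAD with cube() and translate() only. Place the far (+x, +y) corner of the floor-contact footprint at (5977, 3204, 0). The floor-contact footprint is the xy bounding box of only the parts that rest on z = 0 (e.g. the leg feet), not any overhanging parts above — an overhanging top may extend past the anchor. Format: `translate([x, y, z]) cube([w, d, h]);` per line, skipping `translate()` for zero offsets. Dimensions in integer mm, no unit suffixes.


translate([327, 194, 0]) cube([5650, 183, 2820]);
translate([327, 3021, 0]) cube([5650, 183, 2820]);
translate([327, 377, 0]) cube([183, 2644, 2820]);
translate([5794, 377, 0]) cube([183, 2644, 2820]);


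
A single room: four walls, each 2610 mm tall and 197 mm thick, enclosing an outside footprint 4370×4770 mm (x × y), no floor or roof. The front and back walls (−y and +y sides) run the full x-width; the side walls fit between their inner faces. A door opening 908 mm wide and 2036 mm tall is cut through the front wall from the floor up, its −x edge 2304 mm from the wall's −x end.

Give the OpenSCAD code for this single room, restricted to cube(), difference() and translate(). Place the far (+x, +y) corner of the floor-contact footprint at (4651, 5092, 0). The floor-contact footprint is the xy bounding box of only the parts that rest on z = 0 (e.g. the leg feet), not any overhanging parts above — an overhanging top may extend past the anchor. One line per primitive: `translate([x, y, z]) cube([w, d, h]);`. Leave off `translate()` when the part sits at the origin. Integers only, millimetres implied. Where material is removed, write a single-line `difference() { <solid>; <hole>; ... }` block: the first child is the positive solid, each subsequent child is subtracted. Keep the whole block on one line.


difference() { translate([281, 322, 0]) cube([4370, 197, 2610]); translate([2585, 322, 0]) cube([908, 197, 2036]); }
translate([281, 4895, 0]) cube([4370, 197, 2610]);
translate([281, 519, 0]) cube([197, 4376, 2610]);
translate([4454, 519, 0]) cube([197, 4376, 2610]);


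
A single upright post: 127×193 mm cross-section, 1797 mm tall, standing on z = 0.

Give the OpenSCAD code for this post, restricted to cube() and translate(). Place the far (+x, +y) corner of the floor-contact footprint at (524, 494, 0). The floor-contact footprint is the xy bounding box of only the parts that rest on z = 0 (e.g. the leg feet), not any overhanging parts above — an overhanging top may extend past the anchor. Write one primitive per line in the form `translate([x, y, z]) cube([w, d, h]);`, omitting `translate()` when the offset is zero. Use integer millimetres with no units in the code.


translate([397, 301, 0]) cube([127, 193, 1797]);


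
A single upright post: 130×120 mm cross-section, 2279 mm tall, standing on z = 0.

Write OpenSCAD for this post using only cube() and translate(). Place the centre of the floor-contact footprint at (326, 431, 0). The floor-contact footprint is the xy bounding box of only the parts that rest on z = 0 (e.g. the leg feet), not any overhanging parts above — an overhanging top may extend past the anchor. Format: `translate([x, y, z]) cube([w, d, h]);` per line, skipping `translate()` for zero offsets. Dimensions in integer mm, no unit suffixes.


translate([261, 371, 0]) cube([130, 120, 2279]);


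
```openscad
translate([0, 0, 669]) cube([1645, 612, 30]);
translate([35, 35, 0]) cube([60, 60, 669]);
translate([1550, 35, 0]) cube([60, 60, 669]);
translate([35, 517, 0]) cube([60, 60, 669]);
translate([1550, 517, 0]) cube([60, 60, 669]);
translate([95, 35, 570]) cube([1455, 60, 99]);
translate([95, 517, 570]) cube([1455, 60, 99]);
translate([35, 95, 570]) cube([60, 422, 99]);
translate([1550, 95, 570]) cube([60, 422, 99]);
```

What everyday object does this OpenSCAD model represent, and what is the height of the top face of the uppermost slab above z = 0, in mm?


A table. The table height is 699 mm.

A 1645×612×30 slab sits at z = 669 on four 60 mm square posts — a table. The top surface is at 669 + 30 = 699 mm.


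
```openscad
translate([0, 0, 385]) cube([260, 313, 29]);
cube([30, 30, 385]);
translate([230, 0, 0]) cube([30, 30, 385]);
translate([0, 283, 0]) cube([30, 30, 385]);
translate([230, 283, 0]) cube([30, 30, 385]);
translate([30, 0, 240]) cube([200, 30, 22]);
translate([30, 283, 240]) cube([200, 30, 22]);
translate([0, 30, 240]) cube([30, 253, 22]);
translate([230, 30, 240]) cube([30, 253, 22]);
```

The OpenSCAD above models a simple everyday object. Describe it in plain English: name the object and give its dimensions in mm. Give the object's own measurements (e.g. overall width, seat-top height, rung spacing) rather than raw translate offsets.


A four-legged stool. The seat is a 260×313×29 mm slab whose top surface is at z = 414 mm; four square legs, each 30×30 mm in cross-section, run from the floor (z = 0) to the underside of the seat, each flush with a corner of the seat. Four stretchers, 30 mm wide and 22 mm tall, connect adjacent legs with their undersides at z = 240 mm, each running between the inner faces of the legs it joins and aligned with the legs' outer faces on the other axis.


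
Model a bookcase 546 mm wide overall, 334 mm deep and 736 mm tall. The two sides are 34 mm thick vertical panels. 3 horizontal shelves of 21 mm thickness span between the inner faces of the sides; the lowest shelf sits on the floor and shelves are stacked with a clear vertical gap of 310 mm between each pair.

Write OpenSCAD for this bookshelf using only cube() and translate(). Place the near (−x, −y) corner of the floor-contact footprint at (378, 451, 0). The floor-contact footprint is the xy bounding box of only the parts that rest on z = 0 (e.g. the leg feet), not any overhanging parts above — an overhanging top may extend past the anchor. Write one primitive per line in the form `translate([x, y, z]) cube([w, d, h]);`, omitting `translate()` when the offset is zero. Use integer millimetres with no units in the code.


translate([378, 451, 0]) cube([34, 334, 736]);
translate([890, 451, 0]) cube([34, 334, 736]);
translate([412, 451, 0]) cube([478, 334, 21]);
translate([412, 451, 331]) cube([478, 334, 21]);
translate([412, 451, 662]) cube([478, 334, 21]);


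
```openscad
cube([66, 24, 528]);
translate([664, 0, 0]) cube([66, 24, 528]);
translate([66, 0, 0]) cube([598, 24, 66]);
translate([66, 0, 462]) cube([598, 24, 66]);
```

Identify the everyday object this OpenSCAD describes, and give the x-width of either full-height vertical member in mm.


A picture frame. The border width is 66 mm.

Four thin pieces enclosing a rectangular opening — a picture frame. The two full-height stiles are 528 mm tall; the top rail sits at z = 462 and is 66 mm tall, so the border above the opening is 528 − 462 = 66 mm, matching the stile x-width.


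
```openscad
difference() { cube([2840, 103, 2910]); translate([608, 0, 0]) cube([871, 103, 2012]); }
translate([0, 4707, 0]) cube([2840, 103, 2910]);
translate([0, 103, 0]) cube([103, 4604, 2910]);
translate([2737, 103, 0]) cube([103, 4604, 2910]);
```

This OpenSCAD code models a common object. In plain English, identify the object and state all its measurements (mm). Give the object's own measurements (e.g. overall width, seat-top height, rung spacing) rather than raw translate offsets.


A single room: four walls, each 2910 mm tall and 103 mm thick, enclosing an outside footprint 2840×4810 mm (x × y), no floor or roof. The front and back walls (−y and +y sides) run the full x-width; the side walls fit between their inner faces. A door opening 871 mm wide and 2012 mm tall is cut through the front wall from the floor up, its −x edge 608 mm from the wall's −x end.


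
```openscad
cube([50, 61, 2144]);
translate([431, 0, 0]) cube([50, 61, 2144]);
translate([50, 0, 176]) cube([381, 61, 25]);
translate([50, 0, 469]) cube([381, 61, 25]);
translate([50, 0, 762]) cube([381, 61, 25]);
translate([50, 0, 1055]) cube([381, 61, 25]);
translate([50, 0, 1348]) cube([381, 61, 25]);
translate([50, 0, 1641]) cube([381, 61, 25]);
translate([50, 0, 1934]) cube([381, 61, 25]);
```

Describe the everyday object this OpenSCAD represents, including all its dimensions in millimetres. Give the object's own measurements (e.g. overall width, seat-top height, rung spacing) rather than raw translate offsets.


A straight ladder. Two 50×61 mm vertical rails, 2144 mm tall, stand 481 mm apart (outside-to-outside) with their front faces coplanar on the −y side. 7 rungs, each 61 mm deep and 25 mm tall, span between the inner faces of the rails, front faces flush with the rails. The lowest rung's underside is at z = 176 mm and rungs are spaced 293 mm apart (underside to underside).


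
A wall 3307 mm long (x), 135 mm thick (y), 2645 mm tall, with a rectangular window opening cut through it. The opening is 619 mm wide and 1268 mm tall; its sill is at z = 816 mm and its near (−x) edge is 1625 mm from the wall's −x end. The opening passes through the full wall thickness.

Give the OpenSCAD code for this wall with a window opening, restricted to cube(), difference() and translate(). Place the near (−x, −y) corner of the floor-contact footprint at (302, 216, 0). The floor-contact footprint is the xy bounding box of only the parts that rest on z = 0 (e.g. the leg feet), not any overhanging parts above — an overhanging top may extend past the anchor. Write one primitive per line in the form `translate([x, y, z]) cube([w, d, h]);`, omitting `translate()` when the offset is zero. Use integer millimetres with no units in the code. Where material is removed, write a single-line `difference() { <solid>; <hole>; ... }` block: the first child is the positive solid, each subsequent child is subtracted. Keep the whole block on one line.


difference() { translate([302, 216, 0]) cube([3307, 135, 2645]); translate([1927, 216, 816]) cube([619, 135, 1268]); }


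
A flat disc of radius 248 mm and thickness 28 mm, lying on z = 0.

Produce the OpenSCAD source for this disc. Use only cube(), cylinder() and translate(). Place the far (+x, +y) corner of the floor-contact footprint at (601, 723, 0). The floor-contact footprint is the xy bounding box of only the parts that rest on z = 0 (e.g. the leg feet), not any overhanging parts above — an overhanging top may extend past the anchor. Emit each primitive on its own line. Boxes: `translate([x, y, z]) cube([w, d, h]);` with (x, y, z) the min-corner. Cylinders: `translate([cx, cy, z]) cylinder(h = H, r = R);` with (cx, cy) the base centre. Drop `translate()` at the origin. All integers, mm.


translate([353, 475, 0]) cylinder(h = 28, r = 248);


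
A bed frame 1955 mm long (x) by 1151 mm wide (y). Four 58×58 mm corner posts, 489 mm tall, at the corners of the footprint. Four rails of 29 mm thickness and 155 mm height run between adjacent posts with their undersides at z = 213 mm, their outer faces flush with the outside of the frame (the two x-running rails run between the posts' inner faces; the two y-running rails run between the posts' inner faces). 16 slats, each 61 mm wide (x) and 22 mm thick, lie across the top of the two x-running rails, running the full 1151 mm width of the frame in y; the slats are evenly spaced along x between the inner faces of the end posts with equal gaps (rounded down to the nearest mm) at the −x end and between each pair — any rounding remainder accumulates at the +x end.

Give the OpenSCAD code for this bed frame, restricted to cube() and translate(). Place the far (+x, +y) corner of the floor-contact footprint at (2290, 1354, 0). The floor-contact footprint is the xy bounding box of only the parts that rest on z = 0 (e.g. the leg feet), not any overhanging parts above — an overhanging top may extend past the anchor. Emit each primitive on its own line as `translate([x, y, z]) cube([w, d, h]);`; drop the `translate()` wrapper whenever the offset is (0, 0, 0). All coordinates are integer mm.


// slat z = rail_z + rail_h = 213 + 155 = 368
// slat gap = ⌊(1839 − 16·61) / 17⌋ = 50
translate([335, 203, 0]) cube([58, 58, 489]);
translate([335, 1296, 0]) cube([58, 58, 489]);
translate([2232, 203, 0]) cube([58, 58, 489]);
translate([2232, 1296, 0]) cube([58, 58, 489]);
translate([393, 203, 213]) cube([1839, 29, 155]);
translate([393, 1325, 213]) cube([1839, 29, 155]);
translate([335, 261, 213]) cube([29, 1035, 155]);
translate([2261, 261, 213]) cube([29, 1035, 155]);
translate([443, 203, 368]) cube([61, 1151, 22]);
translate([554, 203, 368]) cube([61, 1151, 22]);
translate([665, 203, 368]) cube([61, 1151, 22]);
translate([776, 203, 368]) cube([61, 1151, 22]);
translate([887, 203, 368]) cube([61, 1151, 22]);
translate([998, 203, 368]) cube([61, 1151, 22]);
translate([1109, 203, 368]) cube([61, 1151, 22]);
translate([1220, 203, 368]) cube([61, 1151, 22]);
translate([1331, 203, 368]) cube([61, 1151, 22]);
translate([1442, 203, 368]) cube([61, 1151, 22]);
translate([1553, 203, 368]) cube([61, 1151, 22]);
translate([1664, 203, 368]) cube([61, 1151, 22]);
translate([1775, 203, 368]) cube([61, 1151, 22]);
translate([1886, 203, 368]) cube([61, 1151, 22]);
translate([1997, 203, 368]) cube([61, 1151, 22]);
translate([2108, 203, 368]) cube([61, 1151, 22]);


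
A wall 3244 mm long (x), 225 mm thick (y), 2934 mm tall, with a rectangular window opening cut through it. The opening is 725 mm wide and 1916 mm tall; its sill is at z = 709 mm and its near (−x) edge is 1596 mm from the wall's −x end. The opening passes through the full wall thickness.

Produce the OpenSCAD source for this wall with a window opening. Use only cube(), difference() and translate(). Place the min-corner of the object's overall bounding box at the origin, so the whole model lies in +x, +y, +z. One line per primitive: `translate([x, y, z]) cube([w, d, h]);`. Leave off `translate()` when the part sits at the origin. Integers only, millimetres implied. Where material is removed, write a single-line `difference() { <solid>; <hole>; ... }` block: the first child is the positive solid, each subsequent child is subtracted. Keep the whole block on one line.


difference() { cube([3244, 225, 2934]); translate([1596, 0, 709]) cube([725, 225, 1916]); }


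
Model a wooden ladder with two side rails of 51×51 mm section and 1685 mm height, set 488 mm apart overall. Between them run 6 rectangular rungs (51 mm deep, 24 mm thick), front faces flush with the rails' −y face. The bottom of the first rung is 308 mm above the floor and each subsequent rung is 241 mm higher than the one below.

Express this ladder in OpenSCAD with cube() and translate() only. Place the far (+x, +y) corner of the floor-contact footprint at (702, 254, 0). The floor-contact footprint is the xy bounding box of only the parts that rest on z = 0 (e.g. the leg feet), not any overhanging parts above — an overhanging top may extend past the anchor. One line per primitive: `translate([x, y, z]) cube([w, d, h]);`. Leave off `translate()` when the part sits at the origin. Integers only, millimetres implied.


// rung span = 488 - 2*51 = 386
// rung[k] z = 308 + k*241
translate([214, 203, 0]) cube([51, 51, 1685]);
translate([651, 203, 0]) cube([51, 51, 1685]);
translate([265, 203, 308]) cube([386, 51, 24]);
translate([265, 203, 549]) cube([386, 51, 24]);
translate([265, 203, 790]) cube([386, 51, 24]);
translate([265, 203, 1031]) cube([386, 51, 24]);
translate([265, 203, 1272]) cube([386, 51, 24]);
translate([265, 203, 1513]) cube([386, 51, 24]);


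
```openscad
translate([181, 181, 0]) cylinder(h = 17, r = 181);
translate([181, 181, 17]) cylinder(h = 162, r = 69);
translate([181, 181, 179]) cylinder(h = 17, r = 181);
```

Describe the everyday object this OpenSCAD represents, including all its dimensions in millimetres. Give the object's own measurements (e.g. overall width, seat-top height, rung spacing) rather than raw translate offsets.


A spool: two coaxial disc flanges of radius 181 mm and thickness 17 mm, joined by a core cylinder of radius 69 mm and height 162 mm. The lower flange rests on z = 0 and the three cylinders share a vertical axis.


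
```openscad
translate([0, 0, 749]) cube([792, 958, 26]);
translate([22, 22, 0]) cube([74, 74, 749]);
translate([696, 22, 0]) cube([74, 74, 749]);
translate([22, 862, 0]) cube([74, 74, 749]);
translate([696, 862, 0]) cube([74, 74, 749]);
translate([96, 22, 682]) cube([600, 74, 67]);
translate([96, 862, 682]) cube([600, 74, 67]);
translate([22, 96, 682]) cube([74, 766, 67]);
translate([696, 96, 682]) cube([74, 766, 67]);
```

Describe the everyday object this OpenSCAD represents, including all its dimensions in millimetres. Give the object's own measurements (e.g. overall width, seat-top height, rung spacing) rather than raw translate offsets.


A table: top 792 mm (x) × 958 mm (y), 26 mm thick, upper face at z = 775 mm, on four 74×74 mm square legs, each inset 22 mm from the nearest pair of top edges from z = 0 to the bottom of the top. Four apron rails, 74 mm thick and 67 mm tall, run between adjacent legs with their top edges flush with the underside of the top and their outer faces flush with the legs' outer faces.


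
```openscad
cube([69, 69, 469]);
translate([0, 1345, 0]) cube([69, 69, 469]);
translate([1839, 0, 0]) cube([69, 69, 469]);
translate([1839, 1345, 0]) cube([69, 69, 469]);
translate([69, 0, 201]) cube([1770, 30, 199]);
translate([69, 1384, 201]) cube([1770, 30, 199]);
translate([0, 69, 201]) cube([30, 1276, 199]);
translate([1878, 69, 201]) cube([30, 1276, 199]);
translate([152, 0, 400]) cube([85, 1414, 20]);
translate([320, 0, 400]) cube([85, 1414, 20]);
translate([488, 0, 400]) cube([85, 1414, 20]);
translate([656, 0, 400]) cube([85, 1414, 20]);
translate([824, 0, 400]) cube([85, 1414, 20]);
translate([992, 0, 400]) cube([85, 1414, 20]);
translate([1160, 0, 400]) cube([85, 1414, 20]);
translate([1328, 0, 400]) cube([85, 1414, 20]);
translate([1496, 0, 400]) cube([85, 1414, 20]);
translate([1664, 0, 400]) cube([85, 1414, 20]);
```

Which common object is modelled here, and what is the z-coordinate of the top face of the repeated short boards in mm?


A bed frame. The slat-top height is 420 mm.

Four posts, four rails, and a row of slats — a bed frame. Slats sit on the rails at z = 201 + 199 = 400; with slat thickness 20, the top is 420 mm.


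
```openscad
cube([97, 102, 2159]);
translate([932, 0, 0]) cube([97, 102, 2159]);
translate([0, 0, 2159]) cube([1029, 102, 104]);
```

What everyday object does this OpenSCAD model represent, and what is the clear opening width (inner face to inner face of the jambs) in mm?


A door frame. The clear opening width is 835 mm.

Two 2159 mm tall posts with a header on top — a door frame. The left jamb is 97 mm wide at x = 0; the right jamb starts at x = 932. The clear opening is 932 − 97 = 835 mm.


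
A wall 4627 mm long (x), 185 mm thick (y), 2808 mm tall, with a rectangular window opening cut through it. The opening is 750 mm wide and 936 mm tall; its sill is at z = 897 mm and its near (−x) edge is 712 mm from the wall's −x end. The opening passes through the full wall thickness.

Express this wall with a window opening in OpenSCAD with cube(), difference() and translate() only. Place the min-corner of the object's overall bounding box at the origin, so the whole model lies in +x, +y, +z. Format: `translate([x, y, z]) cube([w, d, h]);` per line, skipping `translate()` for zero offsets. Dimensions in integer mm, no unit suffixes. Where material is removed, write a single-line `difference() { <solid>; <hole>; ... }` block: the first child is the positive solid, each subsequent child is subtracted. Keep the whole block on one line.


difference() { cube([4627, 185, 2808]); translate([712, 0, 897]) cube([750, 185, 936]); }


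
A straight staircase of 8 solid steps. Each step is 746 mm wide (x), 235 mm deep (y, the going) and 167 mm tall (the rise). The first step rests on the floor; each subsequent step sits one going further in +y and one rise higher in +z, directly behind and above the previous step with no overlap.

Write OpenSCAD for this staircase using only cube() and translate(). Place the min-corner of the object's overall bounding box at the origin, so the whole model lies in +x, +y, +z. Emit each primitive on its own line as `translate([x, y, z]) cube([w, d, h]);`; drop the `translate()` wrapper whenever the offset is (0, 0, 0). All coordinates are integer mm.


cube([746, 235, 167]);
translate([0, 235, 167]) cube([746, 235, 167]);
translate([0, 470, 334]) cube([746, 235, 167]);
translate([0, 705, 501]) cube([746, 235, 167]);
translate([0, 940, 668]) cube([746, 235, 167]);
translate([0, 1175, 835]) cube([746, 235, 167]);
translate([0, 1410, 1002]) cube([746, 235, 167]);
translate([0, 1645, 1169]) cube([746, 235, 167]);


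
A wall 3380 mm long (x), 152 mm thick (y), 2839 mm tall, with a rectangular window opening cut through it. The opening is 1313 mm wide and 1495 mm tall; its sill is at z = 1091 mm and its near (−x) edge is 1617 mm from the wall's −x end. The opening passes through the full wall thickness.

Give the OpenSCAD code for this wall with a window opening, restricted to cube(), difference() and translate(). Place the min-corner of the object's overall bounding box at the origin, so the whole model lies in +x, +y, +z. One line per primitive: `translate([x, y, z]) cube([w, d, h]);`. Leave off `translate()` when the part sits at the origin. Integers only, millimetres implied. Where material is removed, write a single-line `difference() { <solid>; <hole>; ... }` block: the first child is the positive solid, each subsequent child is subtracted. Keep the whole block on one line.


difference() { cube([3380, 152, 2839]); translate([1617, 0, 1091]) cube([1313, 152, 1495]); }


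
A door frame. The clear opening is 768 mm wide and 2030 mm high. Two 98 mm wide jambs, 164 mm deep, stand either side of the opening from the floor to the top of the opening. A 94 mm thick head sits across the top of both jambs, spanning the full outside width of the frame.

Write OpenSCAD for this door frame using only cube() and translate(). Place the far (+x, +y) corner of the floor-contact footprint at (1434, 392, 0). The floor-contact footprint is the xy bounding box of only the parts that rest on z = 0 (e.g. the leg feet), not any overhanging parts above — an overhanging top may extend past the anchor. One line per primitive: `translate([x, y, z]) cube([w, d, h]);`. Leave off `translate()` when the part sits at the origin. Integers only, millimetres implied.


translate([470, 228, 0]) cube([98, 164, 2030]);
translate([1336, 228, 0]) cube([98, 164, 2030]);
translate([470, 228, 2030]) cube([964, 164, 94]);


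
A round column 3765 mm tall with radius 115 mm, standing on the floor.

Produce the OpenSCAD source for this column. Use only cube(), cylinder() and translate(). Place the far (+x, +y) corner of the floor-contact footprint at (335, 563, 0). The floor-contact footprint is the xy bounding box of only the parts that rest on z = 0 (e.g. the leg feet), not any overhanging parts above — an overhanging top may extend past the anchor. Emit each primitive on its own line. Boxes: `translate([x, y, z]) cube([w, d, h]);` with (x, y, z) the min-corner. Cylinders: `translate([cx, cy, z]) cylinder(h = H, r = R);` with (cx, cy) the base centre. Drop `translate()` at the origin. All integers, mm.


translate([220, 448, 0]) cylinder(h = 3765, r = 115);


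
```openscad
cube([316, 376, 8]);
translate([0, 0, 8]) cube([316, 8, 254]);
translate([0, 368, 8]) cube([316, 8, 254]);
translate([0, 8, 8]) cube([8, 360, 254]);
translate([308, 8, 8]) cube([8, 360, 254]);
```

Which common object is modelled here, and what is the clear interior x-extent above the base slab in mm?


An open box. The internal width is 300 mm.

A 316×376 base slab with four walls standing on it — an open box. The base is 316 mm wide and the walls are 8 mm thick, so the internal width is 316 − 2 × 8 = 300 mm.


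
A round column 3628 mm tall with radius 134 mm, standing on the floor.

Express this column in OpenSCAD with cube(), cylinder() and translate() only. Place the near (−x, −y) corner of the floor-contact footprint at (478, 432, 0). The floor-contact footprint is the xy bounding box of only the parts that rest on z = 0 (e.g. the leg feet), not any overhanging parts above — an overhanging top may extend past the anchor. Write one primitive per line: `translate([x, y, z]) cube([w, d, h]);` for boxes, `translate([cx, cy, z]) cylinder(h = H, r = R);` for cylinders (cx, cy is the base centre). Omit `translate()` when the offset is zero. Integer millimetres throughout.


translate([612, 566, 0]) cylinder(h = 3628, r = 134);
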